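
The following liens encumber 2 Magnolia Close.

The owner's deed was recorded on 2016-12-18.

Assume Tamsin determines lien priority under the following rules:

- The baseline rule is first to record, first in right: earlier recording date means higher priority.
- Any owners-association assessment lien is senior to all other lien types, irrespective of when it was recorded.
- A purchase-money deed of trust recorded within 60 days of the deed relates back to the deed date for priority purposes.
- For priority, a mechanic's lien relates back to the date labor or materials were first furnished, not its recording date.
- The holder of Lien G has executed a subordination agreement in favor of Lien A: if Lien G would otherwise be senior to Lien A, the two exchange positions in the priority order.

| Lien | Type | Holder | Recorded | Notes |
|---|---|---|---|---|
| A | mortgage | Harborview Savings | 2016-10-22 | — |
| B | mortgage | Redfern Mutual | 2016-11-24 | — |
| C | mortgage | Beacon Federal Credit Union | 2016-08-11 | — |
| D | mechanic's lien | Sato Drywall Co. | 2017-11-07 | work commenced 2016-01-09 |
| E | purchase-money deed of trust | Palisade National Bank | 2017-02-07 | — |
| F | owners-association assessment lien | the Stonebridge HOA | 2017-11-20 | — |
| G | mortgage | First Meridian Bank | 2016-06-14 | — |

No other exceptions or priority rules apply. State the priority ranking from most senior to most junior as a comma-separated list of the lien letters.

Effective dates after the stated exceptions: D's effective date is 2016-01-09, when work began; E relates back to the deed date 2016-12-18.
As an owners-association assessment lien, F is senior to every other lien.
Ordering the rest by effective date: D (2016-01-09), G (2016-06-14), C (2016-08-11), A (2016-10-22), B (2016-11-24), E (2016-12-18).
Because G would otherwise rank above A, the subordination swaps them.

F, D, A, C, G, B, E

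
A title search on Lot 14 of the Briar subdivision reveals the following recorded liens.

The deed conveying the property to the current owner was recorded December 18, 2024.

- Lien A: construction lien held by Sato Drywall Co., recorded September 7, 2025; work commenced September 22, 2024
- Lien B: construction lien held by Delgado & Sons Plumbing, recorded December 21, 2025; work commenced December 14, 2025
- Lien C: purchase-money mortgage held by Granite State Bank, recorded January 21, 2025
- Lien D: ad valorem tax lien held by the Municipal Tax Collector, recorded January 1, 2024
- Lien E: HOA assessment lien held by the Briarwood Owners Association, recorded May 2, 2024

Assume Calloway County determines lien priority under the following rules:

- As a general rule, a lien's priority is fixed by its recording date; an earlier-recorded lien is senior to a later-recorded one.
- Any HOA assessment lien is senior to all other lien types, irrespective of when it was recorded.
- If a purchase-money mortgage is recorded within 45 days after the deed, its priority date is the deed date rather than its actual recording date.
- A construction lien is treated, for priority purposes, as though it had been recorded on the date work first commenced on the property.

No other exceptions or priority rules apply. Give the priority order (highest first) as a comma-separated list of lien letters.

E, D, A, C, B

Effective dates after the stated exceptions: A's effective date is September 22, 2024, when work began; B is treated as recorded December 14, 2025, the work-commencement date; C's effective date is the deed date, December 18, 2024.
As an HOA assessment lien, E is senior to every other lien.
Remaining liens by effective date: D (January 1, 2024), A (September 22, 2024), C (December 18, 2024), B (December 14, 2025).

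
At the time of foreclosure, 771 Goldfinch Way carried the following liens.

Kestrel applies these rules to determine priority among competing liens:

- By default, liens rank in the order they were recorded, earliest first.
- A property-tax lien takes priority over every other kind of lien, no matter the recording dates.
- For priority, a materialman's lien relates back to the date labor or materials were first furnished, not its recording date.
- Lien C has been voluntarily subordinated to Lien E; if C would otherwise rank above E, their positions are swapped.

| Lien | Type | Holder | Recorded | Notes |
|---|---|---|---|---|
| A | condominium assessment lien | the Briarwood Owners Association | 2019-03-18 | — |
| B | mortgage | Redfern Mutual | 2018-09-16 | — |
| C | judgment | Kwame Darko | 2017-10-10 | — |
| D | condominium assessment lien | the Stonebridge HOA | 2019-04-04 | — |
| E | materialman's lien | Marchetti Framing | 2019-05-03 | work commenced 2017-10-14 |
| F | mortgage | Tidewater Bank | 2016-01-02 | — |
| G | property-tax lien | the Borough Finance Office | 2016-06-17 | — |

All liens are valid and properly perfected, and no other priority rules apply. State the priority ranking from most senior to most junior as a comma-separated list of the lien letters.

G, F, E, C, B, A, D

Effective dates after the stated exceptions: E is treated as recorded 2017-10-14, the work-commencement date.
As a property-tax lien, G is senior to every other lien.
Among the remaining liens, by effective date: F (2016-01-02), C (2017-10-10), E (2017-10-14), B (2018-09-16), A (2019-03-18), D (2019-04-04).
Because C would otherwise rank above E, the subordination swaps them.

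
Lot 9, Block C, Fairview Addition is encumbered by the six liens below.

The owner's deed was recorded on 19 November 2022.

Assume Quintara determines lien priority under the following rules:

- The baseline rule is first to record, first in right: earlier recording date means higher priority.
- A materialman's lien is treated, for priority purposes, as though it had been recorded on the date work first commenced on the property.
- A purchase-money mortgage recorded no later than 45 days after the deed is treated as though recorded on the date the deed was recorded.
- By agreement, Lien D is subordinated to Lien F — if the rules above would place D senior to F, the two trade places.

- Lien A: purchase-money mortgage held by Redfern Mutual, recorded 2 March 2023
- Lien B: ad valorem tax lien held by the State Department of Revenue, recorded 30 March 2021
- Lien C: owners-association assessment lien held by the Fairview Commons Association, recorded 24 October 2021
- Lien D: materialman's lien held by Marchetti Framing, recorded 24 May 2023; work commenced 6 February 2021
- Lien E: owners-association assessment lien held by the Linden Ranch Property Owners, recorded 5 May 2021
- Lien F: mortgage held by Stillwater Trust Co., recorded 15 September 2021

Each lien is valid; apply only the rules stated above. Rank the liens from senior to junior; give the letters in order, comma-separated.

First, effective dates: A was recorded 103 days after the deed, outside the 45-day window, so it keeps its recording date; D relates back to 6 February 2021 (work commenced).
Ordering by effective date: D (6 February 2021), B (30 March 2021), E (5 May 2021), F (15 September 2021), C (24 October 2021), A (2 March 2023).
D would otherwise be senior to F, so under the subordination agreement D and F exchange positions.

F, B, E, D, C, A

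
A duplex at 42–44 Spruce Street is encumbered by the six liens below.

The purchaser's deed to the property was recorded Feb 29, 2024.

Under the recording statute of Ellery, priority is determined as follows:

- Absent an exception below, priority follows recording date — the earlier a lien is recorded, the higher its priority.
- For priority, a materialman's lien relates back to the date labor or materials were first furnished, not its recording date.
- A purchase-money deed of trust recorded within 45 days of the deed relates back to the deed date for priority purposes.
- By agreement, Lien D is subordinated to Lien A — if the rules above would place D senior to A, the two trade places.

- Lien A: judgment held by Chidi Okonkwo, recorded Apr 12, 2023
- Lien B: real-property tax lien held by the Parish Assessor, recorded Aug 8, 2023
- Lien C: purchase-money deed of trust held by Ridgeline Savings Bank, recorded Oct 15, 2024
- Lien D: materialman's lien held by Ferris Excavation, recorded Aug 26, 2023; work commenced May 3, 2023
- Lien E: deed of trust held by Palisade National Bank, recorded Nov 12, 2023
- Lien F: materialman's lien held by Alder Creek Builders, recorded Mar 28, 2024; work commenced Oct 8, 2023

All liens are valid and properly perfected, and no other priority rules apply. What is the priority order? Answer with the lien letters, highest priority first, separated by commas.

A, D, B, F, E, C

Adjusting effective dates: C was recorded 229 days after the deed — beyond 45 days — so no relation-back applies; D's effective date is May 3, 2023, when work began; F's effective date is Oct 8, 2023, when work began.
By effective date: A (Apr 12, 2023), D (May 3, 2023), B (Aug 8, 2023), F (Oct 8, 2023), E (Nov 12, 2023), C (Oct 15, 2024).
D already ranks below A; the subordination has no effect.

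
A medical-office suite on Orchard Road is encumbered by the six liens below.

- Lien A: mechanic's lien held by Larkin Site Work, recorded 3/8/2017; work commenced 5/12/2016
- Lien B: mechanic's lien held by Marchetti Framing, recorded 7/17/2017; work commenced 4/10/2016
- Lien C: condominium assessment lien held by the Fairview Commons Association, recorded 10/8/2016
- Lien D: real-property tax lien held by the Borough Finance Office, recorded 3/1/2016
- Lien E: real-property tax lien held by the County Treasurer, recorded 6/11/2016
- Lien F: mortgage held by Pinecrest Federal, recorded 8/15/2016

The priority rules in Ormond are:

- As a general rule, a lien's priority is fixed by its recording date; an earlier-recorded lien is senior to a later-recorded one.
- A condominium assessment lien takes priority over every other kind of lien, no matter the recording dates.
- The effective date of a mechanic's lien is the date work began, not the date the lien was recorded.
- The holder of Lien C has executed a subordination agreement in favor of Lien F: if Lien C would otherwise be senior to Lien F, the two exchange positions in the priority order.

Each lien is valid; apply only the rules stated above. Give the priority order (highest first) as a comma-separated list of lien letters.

F, D, B, A, E, C

First, effective dates: A relates back to 5/12/2016 (work commenced); B's effective date is 4/10/2016, when work began.
C is a condominium assessment lien and takes priority over every other lien.
Remaining liens by effective date: D (3/1/2016), B (4/10/2016), A (5/12/2016), E (6/11/2016), F (8/15/2016).
C is senior to F before the subordination, so the two trade places.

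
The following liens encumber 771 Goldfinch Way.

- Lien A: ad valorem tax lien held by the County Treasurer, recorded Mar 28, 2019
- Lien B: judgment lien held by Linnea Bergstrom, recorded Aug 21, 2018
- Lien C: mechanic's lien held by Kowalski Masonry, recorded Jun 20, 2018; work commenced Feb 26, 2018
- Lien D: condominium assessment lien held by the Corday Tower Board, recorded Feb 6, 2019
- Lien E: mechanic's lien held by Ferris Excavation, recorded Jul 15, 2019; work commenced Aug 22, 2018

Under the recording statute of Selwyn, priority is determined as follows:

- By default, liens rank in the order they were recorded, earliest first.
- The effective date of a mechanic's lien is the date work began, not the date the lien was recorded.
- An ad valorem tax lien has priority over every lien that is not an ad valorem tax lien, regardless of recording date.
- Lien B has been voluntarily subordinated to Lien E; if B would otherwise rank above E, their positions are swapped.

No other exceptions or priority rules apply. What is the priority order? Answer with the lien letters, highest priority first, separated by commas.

First, effective dates: C's effective date is Feb 26, 2018, when work began; E's effective date is Aug 22, 2018, when work began.
A is an ad valorem tax lien, so it outranks all other liens regardless of date.
Remaining liens by effective date: C (Feb 26, 2018), B (Aug 21, 2018), E (Aug 22, 2018), D (Feb 6, 2019).
B would otherwise be senior to E, so under the subordination agreement B and E exchange positions.

A, C, E, B, D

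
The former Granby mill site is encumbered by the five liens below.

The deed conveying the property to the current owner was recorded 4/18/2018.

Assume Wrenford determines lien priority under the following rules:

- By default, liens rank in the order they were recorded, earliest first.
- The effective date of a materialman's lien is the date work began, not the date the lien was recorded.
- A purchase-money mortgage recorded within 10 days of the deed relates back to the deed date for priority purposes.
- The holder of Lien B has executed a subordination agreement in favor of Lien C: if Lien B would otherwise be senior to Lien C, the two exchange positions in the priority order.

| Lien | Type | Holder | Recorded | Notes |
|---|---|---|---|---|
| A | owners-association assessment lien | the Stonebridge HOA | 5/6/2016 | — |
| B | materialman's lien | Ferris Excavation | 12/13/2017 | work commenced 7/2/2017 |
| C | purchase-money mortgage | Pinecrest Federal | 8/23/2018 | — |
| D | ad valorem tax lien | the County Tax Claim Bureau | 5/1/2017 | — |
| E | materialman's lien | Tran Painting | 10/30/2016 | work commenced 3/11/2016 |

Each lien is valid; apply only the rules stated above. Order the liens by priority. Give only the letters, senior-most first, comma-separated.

E, A, D, C, B

Effective dates after the stated exceptions: B relates back to 7/2/2017 (work commenced); C was recorded 127 days after the deed — beyond 10 days — so no relation-back applies; E's effective date is 3/11/2016, when work began.
Ordering by effective date: E (3/11/2016), A (5/6/2016), D (5/1/2017), B (7/2/2017), C (8/23/2018).
B is senior to C before the subordination, so the two trade places.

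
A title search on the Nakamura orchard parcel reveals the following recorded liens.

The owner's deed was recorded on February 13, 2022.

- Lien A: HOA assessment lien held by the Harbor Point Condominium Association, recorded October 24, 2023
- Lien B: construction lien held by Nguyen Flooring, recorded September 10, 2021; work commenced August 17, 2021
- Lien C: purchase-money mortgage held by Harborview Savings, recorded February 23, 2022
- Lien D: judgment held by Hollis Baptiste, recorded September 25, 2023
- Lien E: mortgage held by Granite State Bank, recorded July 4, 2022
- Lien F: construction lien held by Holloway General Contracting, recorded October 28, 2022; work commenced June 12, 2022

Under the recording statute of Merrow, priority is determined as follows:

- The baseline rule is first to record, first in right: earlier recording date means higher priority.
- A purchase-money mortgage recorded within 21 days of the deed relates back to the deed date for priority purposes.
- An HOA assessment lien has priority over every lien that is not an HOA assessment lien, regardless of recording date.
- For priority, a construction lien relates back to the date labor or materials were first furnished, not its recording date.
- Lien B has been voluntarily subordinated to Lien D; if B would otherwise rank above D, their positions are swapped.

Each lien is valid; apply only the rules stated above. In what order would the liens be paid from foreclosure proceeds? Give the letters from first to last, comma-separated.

A, D, C, F, E, B

First, effective dates: B is treated as recorded August 17, 2021, the work-commencement date; C's effective date is the deed date, February 13, 2022; F relates back to June 12, 2022 (work commenced).
A is an HOA assessment lien and takes priority over every other lien.
Ordering the rest by effective date: B (August 17, 2021), C (February 13, 2022), F (June 12, 2022), E (July 4, 2022), D (September 25, 2023).
B would otherwise be senior to D, so under the subordination agreement B and D exchange positions.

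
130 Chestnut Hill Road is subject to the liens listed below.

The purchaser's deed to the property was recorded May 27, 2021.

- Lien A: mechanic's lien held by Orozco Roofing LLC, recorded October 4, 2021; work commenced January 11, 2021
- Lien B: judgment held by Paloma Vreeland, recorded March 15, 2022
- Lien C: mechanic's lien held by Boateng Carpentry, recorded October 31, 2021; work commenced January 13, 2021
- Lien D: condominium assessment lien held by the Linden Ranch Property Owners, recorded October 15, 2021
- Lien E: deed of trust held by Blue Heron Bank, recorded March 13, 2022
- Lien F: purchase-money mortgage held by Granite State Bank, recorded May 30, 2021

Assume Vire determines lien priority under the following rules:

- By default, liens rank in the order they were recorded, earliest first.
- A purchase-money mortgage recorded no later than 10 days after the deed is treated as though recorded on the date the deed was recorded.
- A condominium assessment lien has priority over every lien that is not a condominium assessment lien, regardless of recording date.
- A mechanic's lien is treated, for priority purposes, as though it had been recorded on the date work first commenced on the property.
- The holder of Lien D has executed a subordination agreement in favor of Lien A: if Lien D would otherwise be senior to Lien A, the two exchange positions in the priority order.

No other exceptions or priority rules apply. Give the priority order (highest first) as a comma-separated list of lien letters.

A, D, C, F, E, B

Effective dates after the stated exceptions: A relates back to January 11, 2021 (work commenced); C's effective date is January 13, 2021, when work began; F's effective date is the deed date, May 27, 2021.
D is a condominium assessment lien, so it outranks all other liens regardless of date.
Ordering the rest by effective date: A (January 11, 2021), C (January 13, 2021), F (May 27, 2021), E (March 13, 2022), B (March 15, 2022).
D is senior to A before the subordination, so the two trade places.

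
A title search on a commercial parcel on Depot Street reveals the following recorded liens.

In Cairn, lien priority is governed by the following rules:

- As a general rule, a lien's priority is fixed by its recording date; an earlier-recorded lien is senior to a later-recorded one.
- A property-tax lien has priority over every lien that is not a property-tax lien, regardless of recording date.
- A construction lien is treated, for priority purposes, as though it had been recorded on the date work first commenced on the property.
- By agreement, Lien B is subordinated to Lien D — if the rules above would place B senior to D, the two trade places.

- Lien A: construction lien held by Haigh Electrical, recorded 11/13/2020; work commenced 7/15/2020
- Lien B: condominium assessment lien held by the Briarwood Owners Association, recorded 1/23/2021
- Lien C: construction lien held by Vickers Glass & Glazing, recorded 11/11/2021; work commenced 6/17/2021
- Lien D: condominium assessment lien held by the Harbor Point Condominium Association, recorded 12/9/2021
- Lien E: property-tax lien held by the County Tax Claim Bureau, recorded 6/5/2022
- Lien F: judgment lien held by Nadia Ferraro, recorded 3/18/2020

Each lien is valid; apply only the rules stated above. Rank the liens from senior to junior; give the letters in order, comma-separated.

E, F, A, D, C, B

Effective dates: A is treated as recorded 7/15/2020, the work-commencement date; C's effective date is 6/17/2021, when work began.
E is a property-tax lien, so it outranks all other liens regardless of date.
Remaining liens by effective date: F (3/18/2020), A (7/15/2020), B (1/23/2021), C (6/17/2021), D (12/9/2021).
B would otherwise be senior to D, so under the subordination agreement B and D exchange positions.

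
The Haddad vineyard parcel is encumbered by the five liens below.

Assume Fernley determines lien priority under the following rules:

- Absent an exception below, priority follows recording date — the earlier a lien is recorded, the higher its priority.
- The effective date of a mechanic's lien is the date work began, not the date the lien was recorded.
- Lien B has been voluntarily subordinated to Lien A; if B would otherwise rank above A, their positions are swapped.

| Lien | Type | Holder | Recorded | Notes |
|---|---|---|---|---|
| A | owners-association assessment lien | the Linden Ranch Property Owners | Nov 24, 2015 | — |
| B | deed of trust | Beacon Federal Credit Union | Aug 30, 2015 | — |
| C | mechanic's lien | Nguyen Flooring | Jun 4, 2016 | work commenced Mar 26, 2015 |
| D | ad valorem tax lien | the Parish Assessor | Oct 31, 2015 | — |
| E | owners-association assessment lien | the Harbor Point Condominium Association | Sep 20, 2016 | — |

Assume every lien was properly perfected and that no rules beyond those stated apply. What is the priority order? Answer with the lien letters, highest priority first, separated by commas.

C, A, D, B, E

Effective dates: C's effective date is Mar 26, 2015, when work began.
By effective date: C (Mar 26, 2015), B (Aug 30, 2015), D (Oct 31, 2015), A (Nov 24, 2015), E (Sep 20, 2016).
The subordination applies — B was senior to A — so B and A swap.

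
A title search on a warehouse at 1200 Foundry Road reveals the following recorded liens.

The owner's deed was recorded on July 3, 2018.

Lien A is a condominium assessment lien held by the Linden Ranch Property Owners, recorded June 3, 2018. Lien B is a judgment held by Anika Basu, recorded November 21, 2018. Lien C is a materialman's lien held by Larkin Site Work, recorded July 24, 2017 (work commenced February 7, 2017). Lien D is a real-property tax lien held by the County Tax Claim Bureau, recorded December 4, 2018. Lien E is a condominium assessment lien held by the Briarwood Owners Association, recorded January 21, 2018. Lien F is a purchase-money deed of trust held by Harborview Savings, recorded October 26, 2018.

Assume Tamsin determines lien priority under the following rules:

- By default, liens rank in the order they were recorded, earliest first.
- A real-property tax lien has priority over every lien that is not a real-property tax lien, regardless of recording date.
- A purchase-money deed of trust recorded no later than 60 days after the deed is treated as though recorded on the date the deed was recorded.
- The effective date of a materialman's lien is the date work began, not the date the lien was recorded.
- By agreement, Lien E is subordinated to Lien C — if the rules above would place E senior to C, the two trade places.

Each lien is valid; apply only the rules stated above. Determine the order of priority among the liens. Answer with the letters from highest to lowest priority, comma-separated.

Adjusting effective dates: C is treated as recorded February 7, 2017, the work-commencement date; F missed the 60-day window (115 days after the deed), so its recording date stands.
As a real-property tax lien, D is senior to every other lien.
The other liens, earliest effective date first: C (February 7, 2017), E (January 21, 2018), A (June 3, 2018), F (October 26, 2018), B (November 21, 2018).
E already ranks below C; the subordination has no effect.

D, C, E, A, F, B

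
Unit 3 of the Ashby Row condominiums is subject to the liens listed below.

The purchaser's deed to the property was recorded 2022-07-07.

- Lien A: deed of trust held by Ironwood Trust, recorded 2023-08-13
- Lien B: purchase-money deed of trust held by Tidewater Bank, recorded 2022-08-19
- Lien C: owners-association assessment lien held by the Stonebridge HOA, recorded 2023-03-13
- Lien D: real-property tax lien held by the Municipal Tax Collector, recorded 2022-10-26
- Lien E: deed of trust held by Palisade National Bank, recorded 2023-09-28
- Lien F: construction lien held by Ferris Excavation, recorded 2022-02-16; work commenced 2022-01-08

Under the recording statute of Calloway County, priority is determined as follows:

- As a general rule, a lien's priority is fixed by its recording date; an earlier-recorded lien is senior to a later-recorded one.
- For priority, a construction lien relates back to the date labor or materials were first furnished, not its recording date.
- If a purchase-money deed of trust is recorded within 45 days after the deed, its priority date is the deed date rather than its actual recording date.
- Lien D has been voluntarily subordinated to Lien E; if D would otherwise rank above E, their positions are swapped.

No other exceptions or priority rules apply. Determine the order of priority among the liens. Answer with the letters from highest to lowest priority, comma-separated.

Effective dates after the stated exceptions: B relates back to the deed date 2022-07-07; F relates back to 2022-01-08 (work commenced).
By effective date, earliest first: F (2022-01-08), B (2022-07-07), D (2022-10-26), C (2023-03-13), A (2023-08-13), E (2023-09-28).
D would otherwise be senior to E, so under the subordination agreement D and E exchange positions.

F, B, E, C, A, D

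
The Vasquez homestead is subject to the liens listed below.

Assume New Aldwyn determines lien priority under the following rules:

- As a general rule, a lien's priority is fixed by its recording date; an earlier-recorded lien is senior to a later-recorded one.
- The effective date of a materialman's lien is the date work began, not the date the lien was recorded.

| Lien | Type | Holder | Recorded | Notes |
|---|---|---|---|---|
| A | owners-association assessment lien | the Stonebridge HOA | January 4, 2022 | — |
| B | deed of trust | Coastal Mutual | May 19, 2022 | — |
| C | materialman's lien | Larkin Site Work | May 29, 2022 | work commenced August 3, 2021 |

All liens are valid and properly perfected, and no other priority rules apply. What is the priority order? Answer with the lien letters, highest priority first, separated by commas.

Effective dates after the stated exceptions: C is treated as recorded August 3, 2021, the work-commencement date.
By effective date: C (August 3, 2021), A (January 4, 2022), B (May 19, 2022).

C, A, B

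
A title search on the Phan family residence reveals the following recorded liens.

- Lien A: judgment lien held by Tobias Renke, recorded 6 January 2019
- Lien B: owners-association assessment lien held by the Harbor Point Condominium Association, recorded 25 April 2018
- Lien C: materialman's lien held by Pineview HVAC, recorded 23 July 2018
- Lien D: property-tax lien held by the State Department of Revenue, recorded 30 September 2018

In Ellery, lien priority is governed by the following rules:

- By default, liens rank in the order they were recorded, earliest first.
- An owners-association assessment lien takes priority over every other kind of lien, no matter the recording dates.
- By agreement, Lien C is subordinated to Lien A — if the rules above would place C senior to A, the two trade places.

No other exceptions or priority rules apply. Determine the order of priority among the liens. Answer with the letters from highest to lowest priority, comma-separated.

B, as an owners-association assessment lien, has superpriority and ranks first.
Ordering the rest by effective date: C (23 July 2018), D (30 September 2018), A (6 January 2019).
Because C would otherwise rank above A, the subordination swaps them.

B, A, D, C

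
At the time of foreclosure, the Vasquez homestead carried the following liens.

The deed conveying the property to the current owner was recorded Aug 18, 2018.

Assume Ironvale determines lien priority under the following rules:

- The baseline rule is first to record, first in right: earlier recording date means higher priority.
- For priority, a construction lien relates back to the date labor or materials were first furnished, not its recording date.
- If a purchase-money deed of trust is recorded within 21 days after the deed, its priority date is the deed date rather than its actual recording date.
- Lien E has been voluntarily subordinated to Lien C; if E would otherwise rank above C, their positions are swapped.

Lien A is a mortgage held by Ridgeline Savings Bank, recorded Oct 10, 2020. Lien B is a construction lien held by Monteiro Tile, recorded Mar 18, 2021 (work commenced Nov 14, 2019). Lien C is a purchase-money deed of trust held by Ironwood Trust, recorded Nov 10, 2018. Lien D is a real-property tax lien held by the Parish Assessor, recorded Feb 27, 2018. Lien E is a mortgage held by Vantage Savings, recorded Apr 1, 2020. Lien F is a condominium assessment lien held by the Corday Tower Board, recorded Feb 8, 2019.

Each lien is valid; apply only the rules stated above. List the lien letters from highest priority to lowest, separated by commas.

Effective dates: B relates back to Nov 14, 2019 (work commenced); C was recorded 84 days after the deed, outside the 21-day window, so it keeps its recording date.
By effective date: D (Feb 27, 2018), C (Nov 10, 2018), F (Feb 8, 2019), B (Nov 14, 2019), E (Apr 1, 2020), A (Oct 10, 2020).
E already ranks below C; the subordination has no effect.

D, C, F, B, E, A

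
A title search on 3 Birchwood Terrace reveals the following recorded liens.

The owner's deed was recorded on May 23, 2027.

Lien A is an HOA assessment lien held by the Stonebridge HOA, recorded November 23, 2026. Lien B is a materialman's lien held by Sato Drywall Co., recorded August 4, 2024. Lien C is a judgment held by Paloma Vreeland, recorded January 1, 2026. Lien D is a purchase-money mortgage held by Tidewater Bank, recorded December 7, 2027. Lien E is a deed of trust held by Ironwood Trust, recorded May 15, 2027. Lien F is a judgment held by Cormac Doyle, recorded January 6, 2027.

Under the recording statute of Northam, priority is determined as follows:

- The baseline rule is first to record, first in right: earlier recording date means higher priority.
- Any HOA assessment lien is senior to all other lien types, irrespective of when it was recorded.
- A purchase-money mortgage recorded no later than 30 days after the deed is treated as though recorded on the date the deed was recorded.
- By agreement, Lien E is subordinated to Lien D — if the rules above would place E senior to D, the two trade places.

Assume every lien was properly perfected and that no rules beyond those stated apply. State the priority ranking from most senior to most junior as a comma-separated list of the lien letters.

Adjusting effective dates: D missed the 30-day window (198 days after the deed), so its recording date stands.
A is an HOA assessment lien, so it outranks all other liens regardless of date.
Remaining liens by effective date: B (August 4, 2024), C (January 1, 2026), F (January 6, 2027), E (May 15, 2027), D (December 7, 2027).
E is senior to D before the subordination, so the two trade places.

A, B, C, F, D, E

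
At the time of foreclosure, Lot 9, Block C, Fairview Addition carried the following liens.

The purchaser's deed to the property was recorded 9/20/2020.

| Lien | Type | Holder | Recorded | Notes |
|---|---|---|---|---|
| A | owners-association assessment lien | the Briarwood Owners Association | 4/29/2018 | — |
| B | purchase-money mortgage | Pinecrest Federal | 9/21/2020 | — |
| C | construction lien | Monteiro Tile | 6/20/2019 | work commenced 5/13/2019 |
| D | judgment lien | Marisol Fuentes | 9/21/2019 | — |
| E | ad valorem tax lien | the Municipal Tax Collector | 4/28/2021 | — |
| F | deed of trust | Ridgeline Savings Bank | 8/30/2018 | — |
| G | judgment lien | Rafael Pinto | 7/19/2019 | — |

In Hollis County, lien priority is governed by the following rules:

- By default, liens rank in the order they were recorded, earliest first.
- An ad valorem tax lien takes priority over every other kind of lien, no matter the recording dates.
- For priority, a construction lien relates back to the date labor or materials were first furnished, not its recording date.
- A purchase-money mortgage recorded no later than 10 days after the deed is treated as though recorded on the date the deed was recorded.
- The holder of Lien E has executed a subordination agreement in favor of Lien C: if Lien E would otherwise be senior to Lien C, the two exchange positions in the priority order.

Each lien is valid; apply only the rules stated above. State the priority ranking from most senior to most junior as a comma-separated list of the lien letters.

C, A, F, E, G, D, B

Adjusting effective dates: B relates back to the deed date 9/20/2020; C relates back to 5/13/2019 (work commenced).
E is an ad valorem tax lien, so it outranks all other liens regardless of date.
Remaining liens by effective date: A (4/29/2018), F (8/30/2018), C (5/13/2019), G (7/19/2019), D (9/21/2019), B (9/20/2020).
Because E would otherwise rank above C, the subordination swaps them.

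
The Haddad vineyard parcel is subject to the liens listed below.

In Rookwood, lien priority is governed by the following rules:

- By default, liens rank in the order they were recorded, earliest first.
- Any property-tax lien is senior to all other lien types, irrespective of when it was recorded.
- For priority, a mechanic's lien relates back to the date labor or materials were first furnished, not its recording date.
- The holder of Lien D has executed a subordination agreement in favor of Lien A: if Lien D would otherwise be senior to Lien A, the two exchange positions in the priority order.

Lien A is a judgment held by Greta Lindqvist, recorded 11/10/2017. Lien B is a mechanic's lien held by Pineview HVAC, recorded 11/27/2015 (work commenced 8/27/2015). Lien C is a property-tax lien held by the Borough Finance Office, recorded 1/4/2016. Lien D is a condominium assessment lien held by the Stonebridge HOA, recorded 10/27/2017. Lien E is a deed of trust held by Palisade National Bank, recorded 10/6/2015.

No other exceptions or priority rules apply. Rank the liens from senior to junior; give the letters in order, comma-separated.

C, B, E, A, D

First, effective dates: B is treated as recorded 8/27/2015, the work-commencement date.
C, as a property-tax lien, has superpriority and ranks first.
The other liens, earliest effective date first: B (8/27/2015), E (10/6/2015), D (10/27/2017), A (11/10/2017).
Because D would otherwise rank above A, the subordination swaps them.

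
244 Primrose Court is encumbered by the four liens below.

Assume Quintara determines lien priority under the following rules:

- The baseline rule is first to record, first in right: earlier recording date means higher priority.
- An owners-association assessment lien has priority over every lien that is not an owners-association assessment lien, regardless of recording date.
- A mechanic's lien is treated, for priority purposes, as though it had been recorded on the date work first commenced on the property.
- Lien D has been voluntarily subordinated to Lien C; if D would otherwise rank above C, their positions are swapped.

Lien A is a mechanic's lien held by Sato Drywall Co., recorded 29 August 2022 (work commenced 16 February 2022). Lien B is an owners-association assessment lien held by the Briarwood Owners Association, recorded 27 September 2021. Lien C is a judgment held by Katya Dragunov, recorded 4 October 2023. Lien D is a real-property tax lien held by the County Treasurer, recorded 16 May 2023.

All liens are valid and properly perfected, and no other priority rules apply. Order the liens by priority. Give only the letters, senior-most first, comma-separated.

Effective dates: A's effective date is 16 February 2022, when work began.
B, as an owners-association assessment lien, has superpriority and ranks first.
The other liens, earliest effective date first: A (16 February 2022), D (16 May 2023), C (4 October 2023).
D would otherwise be senior to C, so under the subordination agreement D and C exchange positions.

B, A, C, D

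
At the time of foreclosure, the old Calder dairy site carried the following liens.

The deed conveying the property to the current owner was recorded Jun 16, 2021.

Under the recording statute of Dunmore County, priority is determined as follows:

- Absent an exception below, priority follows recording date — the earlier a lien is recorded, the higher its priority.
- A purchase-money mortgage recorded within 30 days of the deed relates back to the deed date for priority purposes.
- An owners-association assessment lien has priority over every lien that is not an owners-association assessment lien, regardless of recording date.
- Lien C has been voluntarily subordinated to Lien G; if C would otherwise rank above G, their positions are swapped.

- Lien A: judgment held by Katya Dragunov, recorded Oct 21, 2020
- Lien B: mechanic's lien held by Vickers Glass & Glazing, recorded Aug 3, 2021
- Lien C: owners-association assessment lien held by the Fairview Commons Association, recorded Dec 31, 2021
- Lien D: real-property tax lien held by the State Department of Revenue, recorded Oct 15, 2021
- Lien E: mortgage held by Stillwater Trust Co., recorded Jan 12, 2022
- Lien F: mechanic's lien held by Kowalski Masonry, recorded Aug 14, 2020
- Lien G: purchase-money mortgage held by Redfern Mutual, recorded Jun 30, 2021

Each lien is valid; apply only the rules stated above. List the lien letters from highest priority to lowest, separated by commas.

Effective dates: G was recorded within the 30-day window, so its effective date is the deed date Jun 16, 2021.
As an owners-association assessment lien, C is senior to every other lien.
Ordering the rest by effective date: F (Aug 14, 2020), A (Oct 21, 2020), G (Jun 16, 2021), B (Aug 3, 2021), D (Oct 15, 2021), E (Jan 12, 2022).
C would otherwise be senior to G, so under the subordination agreement C and G exchange positions.

G, F, A, C, B, D, E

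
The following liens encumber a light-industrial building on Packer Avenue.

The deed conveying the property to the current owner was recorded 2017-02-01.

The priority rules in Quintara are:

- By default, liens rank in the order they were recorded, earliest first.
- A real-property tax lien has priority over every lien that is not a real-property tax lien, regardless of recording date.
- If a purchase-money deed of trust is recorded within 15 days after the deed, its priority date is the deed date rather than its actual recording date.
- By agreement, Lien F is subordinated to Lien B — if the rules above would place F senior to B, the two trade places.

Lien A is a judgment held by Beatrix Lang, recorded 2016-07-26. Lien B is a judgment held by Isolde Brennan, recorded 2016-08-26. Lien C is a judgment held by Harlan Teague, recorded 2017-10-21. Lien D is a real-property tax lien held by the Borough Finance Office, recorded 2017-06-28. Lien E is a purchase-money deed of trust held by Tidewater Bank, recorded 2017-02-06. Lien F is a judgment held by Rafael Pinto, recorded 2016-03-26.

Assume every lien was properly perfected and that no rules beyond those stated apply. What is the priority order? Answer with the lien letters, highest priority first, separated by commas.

Effective dates: E was recorded within the 15-day window, so its effective date is the deed date 2017-02-01.
D, as a real-property tax lien, has superpriority and ranks first.
Ordering the rest by effective date: F (2016-03-26), A (2016-07-26), B (2016-08-26), E (2017-02-01), C (2017-10-21).
F is senior to B before the subordination, so the two trade places.

D, B, A, F, E, C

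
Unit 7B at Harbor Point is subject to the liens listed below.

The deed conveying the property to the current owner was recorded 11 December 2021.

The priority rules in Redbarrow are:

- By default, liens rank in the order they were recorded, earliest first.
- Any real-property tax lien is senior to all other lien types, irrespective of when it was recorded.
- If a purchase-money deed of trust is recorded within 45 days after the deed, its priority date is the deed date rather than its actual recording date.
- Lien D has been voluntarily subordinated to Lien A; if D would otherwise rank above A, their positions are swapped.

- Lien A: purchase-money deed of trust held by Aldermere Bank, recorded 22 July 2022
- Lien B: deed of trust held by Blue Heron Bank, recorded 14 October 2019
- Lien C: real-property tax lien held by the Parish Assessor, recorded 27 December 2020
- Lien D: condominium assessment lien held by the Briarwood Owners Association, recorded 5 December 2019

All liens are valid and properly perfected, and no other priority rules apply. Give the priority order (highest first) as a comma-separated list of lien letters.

C, B, A, D

Effective dates: A was recorded 223 days after the deed, outside the 45-day window, so it keeps its recording date.
As a real-property tax lien, C is senior to every other lien.
Among the remaining liens, by effective date: B (14 October 2019), D (5 December 2019), A (22 July 2022).
D is senior to A before the subordination, so the two trade places.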